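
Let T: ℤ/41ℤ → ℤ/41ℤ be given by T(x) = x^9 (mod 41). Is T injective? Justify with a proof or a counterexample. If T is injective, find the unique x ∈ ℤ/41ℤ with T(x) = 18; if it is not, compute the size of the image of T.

Since 41 is prime, the nonzero elements of ℤ/41ℤ form a cyclic group of order 40.
As gcd(9, 40) = 1, raising to the 9th power is a bijection on this group: if a^9 ≡ b^9 then (ab^{−1})^9 = 1, and the only element of order dividing gcd(9, 40) = 1 is 1, so a = b.
With T(0) = 0 this makes T injective on all of ℤ/41ℤ, hence bijective (finite equal-size domain and codomain). In particular T is injective.
Since T is injective, we find the preimage of 18. The inverse of x ↦ x^9 on (ℤ/41ℤ)^× is x ↦ x^9, because 9·9 = 81 = 2·40 + 1 ≡ 1 (mod 40) and x^{40} = 1 for x ≠ 0 (Fermat). So T⁻¹(18) = 18^9 mod 41.
Repeated squaring mod 41: 18^1 ≡ 18, 18^2 ≡ 18² = 324 ≡ 37, 18^4 ≡ 37² = 1369 ≡ 16, 18^8 ≡ 16² = 256 ≡ 10. Since 9 = 8 + 1, 18^9 ≡ 10·18: 10·18 = 180 ≡ 16. So 18^9 ≡ 16 (mod 41).
Hence T⁻¹(18) = 16.

16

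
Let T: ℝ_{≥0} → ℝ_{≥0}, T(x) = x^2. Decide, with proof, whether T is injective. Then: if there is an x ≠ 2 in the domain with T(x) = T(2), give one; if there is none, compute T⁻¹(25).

On ℝ_{≥0}, x ↦ x^2 is strictly increasing, so T(s) = T(t) forces s = t. So T is injective.
Since x ↦ x^2 is strictly increasing on ℝ_{≥0}, it is injective there, so no x ≠ 2 in the domain has T(x) = T(2). We therefore compute T⁻¹(25) = 25^{1/2} = 5 (indeed 5^2 = 25).

5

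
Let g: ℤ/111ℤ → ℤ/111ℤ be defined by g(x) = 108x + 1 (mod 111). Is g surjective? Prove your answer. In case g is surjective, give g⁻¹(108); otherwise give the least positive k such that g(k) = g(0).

By definition, surjectivity means every element of the codomain has a preimage under g.
Since gcd(108, 111) = 3, we have 108x ≡ 0 (mod 3) for all x, so g(x) ≡ 1 (mod 3).
But 0 ≢ 1 (mod 3), so 0 ∈ ℤ/111ℤ has no preimage. Thus g is not surjective.
Since g is not surjective, we find the least positive k with g(k) = g(0): this means 108k ≡ 0 (mod 111), i.e. 111 ∣ 108k. Since gcd(108, 111) = 3, dividing through by 3 this holds exactly when 37 ∣ 36k, and as gcd(36, 37) = 1, exactly when 37 ∣ k.
The smallest positive such k is 37.

37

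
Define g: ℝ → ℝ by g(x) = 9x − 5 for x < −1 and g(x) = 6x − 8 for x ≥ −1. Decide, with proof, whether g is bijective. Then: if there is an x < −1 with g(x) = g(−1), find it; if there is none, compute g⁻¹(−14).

-1

Both pieces are strictly increasing (slopes 9 and 6), so each is injective on its own interval.
The left piece maps (−∞, −1) onto (−∞, −14); the right piece maps [−1, ∞) onto [−14, ∞).
Since −14 = −14, the images partition ℝ: g is injective and surjective, hence bijective.
Because the two images are disjoint, no x < −1 has g(x) = g(−1), so we compute g⁻¹(−14): −14 lies in [−14, ∞), so solve 6x − 8 = −14: x = (−14 + 8)/6 = −1.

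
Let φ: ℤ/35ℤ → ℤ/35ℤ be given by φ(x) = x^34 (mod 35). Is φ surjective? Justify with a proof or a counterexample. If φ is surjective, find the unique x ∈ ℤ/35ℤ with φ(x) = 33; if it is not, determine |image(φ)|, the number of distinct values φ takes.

φ(1) = 1^34 = 1.
φ(6): Repeated squaring mod 35: 6^1 ≡ 6, 6^2 ≡ 6² = 36 ≡ 1, 6^4 ≡ 1² = 1, 6^8 ≡ 1² = 1, 6^16 ≡ 1² = 1, 6^32 ≡ 1² = 1. Since 34 = 32 + 2, 6^34 ≡ 1·1: 1·1 = 1. So 6^34 ≡ 1 (mod 35).
So φ(1) = φ(6) = 1 while 1 ≠ 6, hence φ is not injective.
A non-injective map from the 35-element set ℤ/35ℤ to itself takes at most 34 distinct values, so it cannot be surjective. Therefore φ is not surjective.
Since φ is not surjective, we determine |image(φ)|. Computing x^34 mod 35 for each x (by repeated squaring, reducing mod 35 at every step), the values φ(0), φ(1), …, φ(34) are: 0, 1, 9, 4, 11, 30, 1, 14, 29, 16, 25, 11, 9, 29, 21, 15, 16, 4, 4, 16, 15, 21, 29, 9, 11, 25, 16, 29, 14, 1, 30, 11, 4, 9, 1.
The distinct values are {0, 1, 4, 9, 11, 14, 15, 16, 21, 25, 29, 30}; there are 12 of them.

12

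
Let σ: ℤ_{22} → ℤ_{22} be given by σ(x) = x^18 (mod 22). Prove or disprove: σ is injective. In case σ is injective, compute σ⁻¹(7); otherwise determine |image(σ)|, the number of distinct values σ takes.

12

σ(10): Repeated squaring mod 22: 10^1 ≡ 10, 10^2 ≡ 10² = 100 ≡ 12, 10^4 ≡ 12² = 144 ≡ 12, 10^8 ≡ 12² = 144 ≡ 12, 10^16 ≡ 12² = 144 ≡ 12. Since 18 = 16 + 2, 10^18 ≡ 12·12: 12·12 = 144 ≡ 12. So 10^18 ≡ 12 (mod 22).
σ(12): Repeated squaring mod 22: 12^1 ≡ 12, 12^2 ≡ 12² = 144 ≡ 12, 12^4 ≡ 12² = 144 ≡ 12, 12^8 ≡ 12² = 144 ≡ 12, 12^16 ≡ 12² = 144 ≡ 12. Since 18 = 16 + 2, 12^18 ≡ 12·12: 12·12 = 144 ≡ 12. So 12^18 ≡ 12 (mod 22).
So σ(10) = σ(12) = 12 while 10 ≠ 12, so σ is not injective.
Since σ is not injective, we determine |image(σ)|. Computing x^18 mod 22 for each x (by repeated squaring, reducing mod 22 at every step), the values σ(0), σ(1), …, σ(21) are: 0, 1, 14, 5, 20, 15, 4, 9, 16, 3, 12, 11, 12, 3, 16, 9, 4, 15, 20, 5, 14, 1.
The distinct values are {0, 1, 3, 4, 5, 9, 11, 12, 14, 15, 16, 20}; there are 12 of them.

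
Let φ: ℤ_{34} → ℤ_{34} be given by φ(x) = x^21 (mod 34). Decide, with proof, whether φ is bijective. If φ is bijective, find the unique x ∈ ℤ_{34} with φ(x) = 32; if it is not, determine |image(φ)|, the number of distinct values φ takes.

2

Computing x^21 mod 34 for each x (by repeated squaring, reducing mod 34 at every step), the values φ(0), φ(1), …, φ(33) are: 0, 1, 32, 5, 4, 31, 24, 11, 26, 25, 6, 27, 20, 13, 12, 19, 16, 17, 18, 15, 22, 21, 14, 7, 28, 9, 8, 23, 10, 3, 30, 29, 2, 33.
Every element of ℤ_{34} appears exactly once in this list, so φ is a bijection, and in particular bijective.
Since φ is bijective, we read off the preimage of 32 from the same table: φ(2) = 32, so φ⁻¹(32) = 2.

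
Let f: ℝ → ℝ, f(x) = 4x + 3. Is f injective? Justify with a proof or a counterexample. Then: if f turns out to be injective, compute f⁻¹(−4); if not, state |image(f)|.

Suppose f(s) = f(t). Then 4s + 3 = 4t + 3, thus 4s = 4t, thus s = t.
Hence f is injective.
Since f is injective, we compute f⁻¹(−4) = (−4 − 3)/4 = −7/4.

-7/4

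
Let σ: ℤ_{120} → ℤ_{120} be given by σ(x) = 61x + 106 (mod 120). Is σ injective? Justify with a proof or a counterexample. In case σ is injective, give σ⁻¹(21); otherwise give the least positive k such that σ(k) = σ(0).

Suppose σ(a) = σ(b) in ℤ_{120}. Then 61a + 106 ≡ 61b + 106 (mod 120), therefore 61(a − b) ≡ 0 (mod 120).
Since gcd(61, 120) = 1, 61 is invertible modulo 120, thus a − b ≡ 0 (mod 120), i.e. a = b.
Therefore σ is injective.
We now compute 61⁻¹ mod 120 explicitly. Euclid's algorithm: 120 = 1·61 + 59, 61 = 1·59 + 2, 59 = 29·2 + 1; back-substituting gives 1 = 61·61 − 31·120, so 61⁻¹ ≡ 61 (mod 120).
Since σ is injective, we find σ⁻¹(21): we need 61x ≡ 21 − 106 ≡ 35 (mod 120). Using 61⁻¹ = 61: x ≡ 61·35 = 2135 = 17·120 + 95, so x = 95.
Check: σ(95) = 61·95 + 106 = 5901 = 49·120 + 21 ≡ 21 (mod 120).

95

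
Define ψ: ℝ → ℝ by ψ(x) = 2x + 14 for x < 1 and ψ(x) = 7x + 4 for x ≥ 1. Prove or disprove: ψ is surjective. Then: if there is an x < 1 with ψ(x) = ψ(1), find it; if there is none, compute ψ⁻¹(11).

Both pieces are strictly increasing (slopes 2 and 7), so each is injective on its own interval.
The left piece maps (−∞, 1) onto (−∞, 16); the right piece maps [1, ∞) onto [11, ∞).
The union (−∞, 16) ∪ [11, ∞) covers ℝ, so ψ is surjective.
For the follow-up: the images overlap, so an x < 1 with ψ(x) = ψ(1) exists. ψ(1) = 11; solving 2x + 14 = 11 for x < 1 gives x = (11 − 14)/2 = −3/2.

-3/2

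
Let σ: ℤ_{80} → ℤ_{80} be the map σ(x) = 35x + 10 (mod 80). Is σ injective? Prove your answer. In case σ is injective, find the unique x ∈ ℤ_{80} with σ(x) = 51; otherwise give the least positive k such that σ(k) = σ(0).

16

We have gcd(35, 80) = 5 > 1. Taking u = 0 and v = 16: σ(0) = 10 and σ(16) = 35·16 + 10 = 570 ≡ 10 (mod 80).
So σ(0) = σ(16) while 0 ≠ 16, therefore σ is not injective.
Since σ is not injective, we find the least positive k with σ(k) = σ(0): this means 35k ≡ 0 (mod 80), i.e. 80 ∣ 35k. Since gcd(35, 80) = 5, dividing through by 5 this holds exactly when 16 ∣ 7k, and as gcd(7, 16) = 1, exactly when 16 ∣ k.
The smallest positive such k is 16.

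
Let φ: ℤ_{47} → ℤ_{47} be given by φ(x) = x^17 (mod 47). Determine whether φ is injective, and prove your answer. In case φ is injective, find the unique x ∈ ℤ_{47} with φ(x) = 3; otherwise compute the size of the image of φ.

Since 47 is prime, the nonzero elements of ℤ_{47} form a cyclic group of order 46.
As gcd(17, 46) = 1, raising to the 17th power is a bijection on this group: if u^17 ≡ v^17 then (uv^{−1})^17 = 1, and the only element of order dividing gcd(17, 46) = 1 is 1, so u = v.
With φ(0) = 0 this makes φ injective on all of ℤ_{47}, hence bijective (finite equal-size domain and codomain). In particular φ is injective.
Since φ is injective, we find the preimage of 3. The inverse of x ↦ x^17 on (ℤ_{47})^× is x ↦ x^19, because 17·19 = 323 = 7·46 + 1 ≡ 1 (mod 46) and x^{46} = 1 for x ≠ 0 (Fermat). So φ⁻¹(3) = 3^19 mod 47.
Repeated squaring mod 47: 3^1 ≡ 3, 3^2 ≡ 3² = 9, 3^4 ≡ 9² = 81 ≡ 34, 3^8 ≡ 34² = 1156 ≡ 28, 3^16 ≡ 28² = 784 ≡ 32. Since 19 = 16 + 2 + 1, 3^19 ≡ 32·9·3: 32·9 = 288 ≡ 6, then 6·3 = 18. So 3^19 ≡ 18 (mod 47).
Hence φ⁻¹(3) = 18.

18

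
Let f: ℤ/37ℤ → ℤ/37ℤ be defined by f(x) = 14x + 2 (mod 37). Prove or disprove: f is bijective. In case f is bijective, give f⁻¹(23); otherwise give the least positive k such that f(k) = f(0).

Recall that injectivity means: for all a, b in the domain, f(a) = f(b) implies a = b.
Suppose f(a) = f(b) in ℤ/37ℤ. Then 14a + 2 ≡ 14b + 2 (mod 37), hence 14(a − b) ≡ 0 (mod 37).
Since gcd(14, 37) = 1, 14 is invertible modulo 37, hence a − b ≡ 0 (mod 37), i.e. a = b.
We now compute 14⁻¹ mod 37 explicitly. Euclid's algorithm: 37 = 2·14 + 9, 14 = 1·9 + 5, 9 = 1·5 + 4, 5 = 1·4 + 1; back-substituting gives 1 = 8·14 − 3·37, so 14⁻¹ ≡ 8 (mod 37).
Then y ↦ 8(y − 2) is a two-sided inverse to f, so every y ∈ ℤ/37ℤ has a preimage.
Therefore f is bijective.
Since f is bijective, we find f⁻¹(23): we need 14x ≡ 23 − 2 ≡ 21 (mod 37). Using 14⁻¹ = 8: x ≡ 8·21 = 168 = 4·37 + 20, so x = 20.
Check: f(20) = 14·20 + 2 = 282 = 7·37 + 23 ≡ 23 (mod 37).

20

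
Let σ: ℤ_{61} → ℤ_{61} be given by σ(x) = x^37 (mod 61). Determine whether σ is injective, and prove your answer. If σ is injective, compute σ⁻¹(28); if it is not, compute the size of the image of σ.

8

Since 61 is prime, the nonzero elements of ℤ_{61} form a cyclic group of order 60.
As gcd(37, 60) = 1, raising to the 37th power is a bijection on this group: if a^37 ≡ b^37 then (ab^{−1})^37 = 1, and the only element of order dividing gcd(37, 60) = 1 is 1, so a = b.
With σ(0) = 0 this makes σ injective on all of ℤ_{61}, hence bijective (finite equal-size domain and codomain). In particular σ is injective.
Since σ is injective, we find the preimage of 28. The inverse of x ↦ x^37 on (ℤ_{61})^× is x ↦ x^13, because 37·13 = 481 = 8·60 + 1 ≡ 1 (mod 60) and x^{60} = 1 for x ≠ 0 (Fermat). So σ⁻¹(28) = 28^13 mod 61.
Repeated squaring mod 61: 28^1 ≡ 28, 28^2 ≡ 28² = 784 ≡ 52, 28^4 ≡ 52² = 2704 ≡ 20, 28^8 ≡ 20² = 400 ≡ 34. Since 13 = 8 + 4 + 1, 28^13 ≡ 34·20·28: 34·20 = 680 ≡ 9, then 9·28 = 252 ≡ 8. So 28^13 ≡ 8 (mod 61).
Hence σ⁻¹(28) = 8.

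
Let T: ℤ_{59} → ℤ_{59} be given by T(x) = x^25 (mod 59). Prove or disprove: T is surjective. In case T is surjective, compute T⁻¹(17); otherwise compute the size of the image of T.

Since 59 is prime, the nonzero elements of ℤ_{59} form a cyclic group of order 58.
As gcd(25, 58) = 1, raising to the 25th power is a bijection on this group: if u^25 ≡ v^25 then (uv^{−1})^25 = 1, and the only element of order dividing gcd(25, 58) = 1 is 1, so u = v.
With T(0) = 0 this makes T injective on all of ℤ_{59}, hence bijective (finite equal-size domain and codomain). In particular T is surjective.
Since T is surjective, we find the preimage of 17. The inverse of x ↦ x^25 on (ℤ_{59})^× is x ↦ x^7, because 25·7 = 175 = 3·58 + 1 ≡ 1 (mod 58) and x^{58} = 1 for x ≠ 0 (Fermat). So T⁻¹(17) = 17^7 mod 59.
Repeated squaring mod 59: 17^1 ≡ 17, 17^2 ≡ 17² = 289 ≡ 53, 17^4 ≡ 53² = 2809 ≡ 36. Since 7 = 4 + 2 + 1, 17^7 ≡ 36·53·17: 36·53 = 1908 ≡ 20, then 20·17 = 340 ≡ 45. So 17^7 ≡ 45 (mod 59).
Hence T⁻¹(17) = 45.

45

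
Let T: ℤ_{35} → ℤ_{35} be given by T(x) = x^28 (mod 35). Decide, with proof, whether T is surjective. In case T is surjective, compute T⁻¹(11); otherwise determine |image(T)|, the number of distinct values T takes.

8

T(3): Repeated squaring mod 35: 3^1 ≡ 3, 3^2 ≡ 3² = 9, 3^4 ≡ 9² = 81 ≡ 11, 3^8 ≡ 11² = 121 ≡ 16, 3^16 ≡ 16² = 256 ≡ 11. Since 28 = 16 + 8 + 4, 3^28 ≡ 11·16·11: 11·16 = 176 ≡ 1, then 1·11 = 11. So 3^28 ≡ 11 (mod 35).
T(4): Repeated squaring mod 35: 4^1 ≡ 4, 4^2 ≡ 4² = 16, 4^4 ≡ 16² = 256 ≡ 11, 4^8 ≡ 11² = 121 ≡ 16, 4^16 ≡ 16² = 256 ≡ 11. Since 28 = 16 + 8 + 4, 4^28 ≡ 11·16·11: 11·16 = 176 ≡ 1, then 1·11 = 11. So 4^28 ≡ 11 (mod 35).
So T(3) = T(4) = 11 while 3 ≠ 4, hence T is not injective.
A non-injective map from the 35-element set ℤ_{35} to itself takes at most 34 distinct values, so it cannot be surjective. So T is not surjective.
Since T is not surjective, we determine |image(T)|. Computing x^28 mod 35 for each x (by repeated squaring, reducing mod 35 at every step), the values T(0), T(1), …, T(34) are: 0, 1, 16, 11, 11, 30, 1, 21, 1, 16, 25, 11, 16, 1, 21, 15, 16, 11, 11, 16, 15, 21, 1, 16, 11, 25, 16, 1, 21, 1, 30, 11, 11, 16, 1.
The distinct values are {0, 1, 11, 15, 16, 21, 25, 30}; there are 8 of them.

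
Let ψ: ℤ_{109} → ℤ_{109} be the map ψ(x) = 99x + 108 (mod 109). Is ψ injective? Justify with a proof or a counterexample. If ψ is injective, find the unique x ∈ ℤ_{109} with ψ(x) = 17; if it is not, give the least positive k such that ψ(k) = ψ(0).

20

Recall that ψ is injective if ψ(x_1) = ψ(x_2) implies x_1 = x_2.
Suppose ψ(x_1) = ψ(x_2) in ℤ_{109}. Then 99x_1 + 108 ≡ 99x_2 + 108 (mod 109), so 99(x_1 − x_2) ≡ 0 (mod 109).
Since gcd(99, 109) = 1, 99 is invertible modulo 109, so x_1 − x_2 ≡ 0 (mod 109), i.e. x_1 = x_2.
Therefore ψ is injective.
We now compute 99⁻¹ mod 109 explicitly. Euclid's algorithm: 109 = 1·99 + 10, 99 = 9·10 + 9, 10 = 1·9 + 1; back-substituting gives 1 = 98·99 − 89·109, so 99⁻¹ ≡ 98 (mod 109).
Since ψ is injective, we compute ψ⁻¹(17): solve 99x + 108 ≡ 17 (mod 109), i.e. 99x ≡ 18 (mod 109).
Multiplying by 99⁻¹ = 98 gives x ≡ 98·18 = 1764 = 16·109 + 20 ≡ 20 (mod 109).
Check: ψ(20) = 99·20 + 108 = 2088 = 19·109 + 17 ≡ 17 (mod 109).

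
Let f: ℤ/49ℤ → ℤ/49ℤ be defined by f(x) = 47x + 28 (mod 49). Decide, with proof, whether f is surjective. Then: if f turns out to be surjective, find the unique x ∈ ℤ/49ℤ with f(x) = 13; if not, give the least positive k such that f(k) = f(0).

Since gcd(47, 49) = 1, 47 is invertible modulo 49. Euclid's algorithm: 49 = 1·47 + 2, 47 = 23·2 + 1; back-substituting gives 1 = 24·47 − 23·49, so 47⁻¹ ≡ 24 (mod 49).
For any y ∈ ℤ/49ℤ, x = 24(y − 28) mod 49 satisfies f(x) = 47·24(y − 28) + 28 ≡ y (since 47·24 ≡ 1 mod 49). So every y has a preimage.
Hence f is surjective.
Since f is surjective, we find f⁻¹(13): we need 47x ≡ 13 − 28 ≡ 34 (mod 49). Using 47⁻¹ = 24: x ≡ 24·34 = 816 = 16·49 + 32, so x = 32.
Check: f(32) = 47·32 + 28 = 1532 = 31·49 + 13 ≡ 13 (mod 49).

32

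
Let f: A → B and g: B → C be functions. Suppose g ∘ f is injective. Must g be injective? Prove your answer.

No. Take A = {1}, B = {1, 2}, C = {1, 2}, f(a) = a for each a ∈ A, and g(b) = 1 if b ∈ {1, 2} else g(b) = b.
Then g ∘ f = f is injective (A ⊂ B and f is the inclusion), but g(1) = g(2) = 1 with 1 ≠ 2, so g is not injective.

not injective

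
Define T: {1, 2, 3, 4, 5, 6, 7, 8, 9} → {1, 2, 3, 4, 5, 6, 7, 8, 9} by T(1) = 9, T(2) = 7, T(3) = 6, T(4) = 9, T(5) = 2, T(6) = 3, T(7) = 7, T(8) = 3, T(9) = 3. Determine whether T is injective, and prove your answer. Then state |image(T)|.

5

T(1) = 9 = T(4) with 1 ≠ 4, so T is not injective.
The image of T is {2, 3, 6, 7, 9}, which has 5 elements.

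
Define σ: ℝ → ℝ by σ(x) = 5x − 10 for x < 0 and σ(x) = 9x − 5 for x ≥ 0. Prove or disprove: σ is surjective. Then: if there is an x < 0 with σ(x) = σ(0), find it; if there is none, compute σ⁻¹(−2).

1/3

Both pieces are strictly increasing (slopes 5 and 9), so each is injective on its own interval.
The left piece maps (−∞, 0) onto (−∞, −10); the right piece maps [0, ∞) onto [−5, ∞).
The union (−∞, −10) ∪ [−5, ∞) omits the interval between −10 and −5; in particular −10 has no preimage. So σ is not surjective.
Because the two images are disjoint, no x < 0 has σ(x) = σ(0), so we compute σ⁻¹(−2): −2 lies in [−5, ∞), so solve 9x − 5 = −2: x = (−2 + 5)/9 = 1/3.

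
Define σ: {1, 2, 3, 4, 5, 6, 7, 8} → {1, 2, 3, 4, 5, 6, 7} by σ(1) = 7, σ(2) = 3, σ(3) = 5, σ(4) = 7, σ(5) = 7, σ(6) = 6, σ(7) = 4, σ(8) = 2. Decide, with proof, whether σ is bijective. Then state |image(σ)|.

6

σ(1) = 7 = σ(4) with 1 ≠ 4, so σ is not injective, hence not bijective.
The image of σ is {2, 3, 4, 5, 6, 7}, which has 6 elements.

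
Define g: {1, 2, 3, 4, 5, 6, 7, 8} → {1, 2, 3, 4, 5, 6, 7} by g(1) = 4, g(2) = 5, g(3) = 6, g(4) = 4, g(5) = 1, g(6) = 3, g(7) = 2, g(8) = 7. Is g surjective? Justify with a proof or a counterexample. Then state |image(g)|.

7

Every element of the codomain has a preimage: 1 = g(5), 2 = g(7), 3 = g(6), 4 = g(1), 5 = g(2), 6 = g(3), 7 = g(8).
Therefore g is surjective.
The image of g is {1, 2, 3, 4, 5, 6, 7}, which has 7 elements.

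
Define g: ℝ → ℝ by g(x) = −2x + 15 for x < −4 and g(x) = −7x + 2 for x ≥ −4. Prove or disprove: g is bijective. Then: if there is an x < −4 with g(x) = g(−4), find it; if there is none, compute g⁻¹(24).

-15/2

Both pieces are strictly decreasing (slopes −2 and −7), so each is injective on its own interval.
The left piece maps (−∞, −4) onto (23, ∞); the right piece maps [−4, ∞) onto (−∞, 30].
These images overlap. In particular g(−4) = 30 (right piece), and solving −2x + 15 = 30 on the left piece gives x = −15/2 < −4.
So g(−15/2) = g(−4) with −15/2 ≠ −4, and g is not injective, hence not bijective. This x = −15/2 is the requested value below −4.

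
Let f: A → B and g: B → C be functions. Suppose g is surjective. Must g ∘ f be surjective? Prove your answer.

No. Take A = {0}, B = C = {0, 1, 2, 3}, f(0) = 0, and g = identity (surjective).
Then (g ∘ f)(0) = 0, and 3 ∈ C has no preimage under g ∘ f, so g ∘ f is not surjective.

not surjective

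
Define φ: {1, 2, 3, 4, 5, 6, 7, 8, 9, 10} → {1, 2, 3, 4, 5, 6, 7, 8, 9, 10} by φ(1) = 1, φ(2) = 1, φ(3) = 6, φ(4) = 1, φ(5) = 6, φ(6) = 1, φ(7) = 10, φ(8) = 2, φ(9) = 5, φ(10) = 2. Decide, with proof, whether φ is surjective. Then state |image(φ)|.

No element maps to 3, so φ is not surjective.
The image of φ is {1, 2, 5, 6, 10}, which has 5 elements.

5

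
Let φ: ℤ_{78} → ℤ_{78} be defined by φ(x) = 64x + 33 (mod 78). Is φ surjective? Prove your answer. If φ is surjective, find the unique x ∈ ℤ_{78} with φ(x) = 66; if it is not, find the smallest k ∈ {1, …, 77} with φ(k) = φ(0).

By definition, φ is surjective if every y in the codomain equals φ(x) for some x in the domain.
Since gcd(64, 78) = 2, we have 64x ≡ 0 (mod 2) for all x, so φ(x) ≡ 1 (mod 2).
But 0 ≢ 1 (mod 2), so 0 ∈ ℤ_{78} has no preimage. So φ is not surjective.
Since φ is not surjective, we find the least positive k with φ(k) = φ(0): this means 64k ≡ 0 (mod 78), i.e. 78 ∣ 64k. Since gcd(64, 78) = 2, dividing through by 2 this holds exactly when 39 ∣ 32k, and as gcd(32, 39) = 1, exactly when 39 ∣ k.
The smallest positive such k is 39.

39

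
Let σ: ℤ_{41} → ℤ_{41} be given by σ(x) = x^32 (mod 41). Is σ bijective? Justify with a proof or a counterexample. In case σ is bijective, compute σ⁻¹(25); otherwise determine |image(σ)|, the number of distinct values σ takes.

6

σ(1) = 1^32 = 1.
σ(3): Repeated squaring mod 41: 3^1 ≡ 3, 3^2 ≡ 3² = 9, 3^4 ≡ 9² = 81 ≡ 40, 3^8 ≡ 40² = 1600 ≡ 1, 3^16 ≡ 1² = 1, 3^32 ≡ 1² = 1. So 3^32 ≡ 1 (mod 41).
So σ(1) = σ(3) = 1 while 1 ≠ 3, thus σ is not injective, hence not bijective.
Since σ is not bijective, we determine |image(σ)|. Computing x^32 mod 41 for each x (by repeated squaring, reducing mod 41 at every step), the values σ(0), σ(1), …, σ(40) are: 0, 1, 37, 1, 16, 16, 37, 10, 18, 1, 18, 18, 16, 37, 1, 16, 10, 18, 37, 10, 10, 10, 10, 37, 18, 10, 16, 1, 37, 16, 18, 18, 1, 18, 10, 37, 16, 16, 1, 37, 1.
The distinct values are {0, 1, 10, 16, 18, 37}; there are 6 of them.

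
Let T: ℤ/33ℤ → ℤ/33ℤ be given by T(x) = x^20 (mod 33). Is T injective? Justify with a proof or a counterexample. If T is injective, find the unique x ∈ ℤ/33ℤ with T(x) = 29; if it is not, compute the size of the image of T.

T(1) = 1^20 = 1.
T(2): Repeated squaring mod 33: 2^1 ≡ 2, 2^2 ≡ 2² = 4, 2^4 ≡ 4² = 16, 2^8 ≡ 16² = 256 ≡ 25, 2^16 ≡ 25² = 625 ≡ 31. Since 20 = 16 + 4, 2^20 ≡ 31·16: 31·16 = 496 ≡ 1. So 2^20 ≡ 1 (mod 33).
So T(1) = T(2) = 1 while 1 ≠ 2, therefore T is not injective.
Since T is not injective, we determine |image(T)|. Computing x^20 mod 33 for each x (by repeated squaring, reducing mod 33 at every step), the values T(0), T(1), …, T(32) are: 0, 1, 1, 12, 1, 1, 12, 1, 1, 12, 1, 22, 12, 1, 1, 12, 1, 1, 12, 1, 1, 12, 22, 1, 12, 1, 1, 12, 1, 1, 12, 1, 1.
The distinct values are {0, 1, 12, 22}; there are 4 of them.

4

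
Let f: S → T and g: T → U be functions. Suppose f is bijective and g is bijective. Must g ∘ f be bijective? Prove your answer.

Injectivity: if g(f(s)) = g(f(t)) then f(s) = f(t) (g injective) so s = t (f injective).
Surjectivity: for c ∈ U pick b with g(b) = c, then a with f(a) = b; then (g ∘ f)(a) = c.
Thus g ∘ f is bijective.

bijective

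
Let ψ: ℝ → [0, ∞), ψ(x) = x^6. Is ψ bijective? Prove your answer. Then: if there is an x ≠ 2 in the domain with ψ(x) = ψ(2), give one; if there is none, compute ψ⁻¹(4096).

-2

ψ(2) = 64 = (−2)^6 = ψ(−2) (since 6 is even), with 2 ≠ −2. So ψ is not injective, hence not bijective.
For the follow-up, such an x exists: taking x = −2 ∈ ℝ gives ψ(−2) = 64 = ψ(2) with −2 ≠ 2.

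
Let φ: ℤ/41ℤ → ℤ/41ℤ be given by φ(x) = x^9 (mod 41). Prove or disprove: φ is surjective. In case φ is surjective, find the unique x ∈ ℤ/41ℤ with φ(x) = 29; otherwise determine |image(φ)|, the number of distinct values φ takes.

30

Since 41 is prime, the nonzero elements of ℤ/41ℤ form a cyclic group of order 40.
As gcd(9, 40) = 1, raising to the 9th power is a bijection on this group: if x_1^9 ≡ x_2^9 then (x_1x_2^{−1})^9 = 1, and the only element of order dividing gcd(9, 40) = 1 is 1, so x_1 = x_2.
With φ(0) = 0 this makes φ injective on all of ℤ/41ℤ, hence bijective (finite equal-size domain and codomain). In particular φ is surjective.
Since φ is surjective, we find the preimage of 29. The inverse of x ↦ x^9 on (ℤ/41ℤ)^× is x ↦ x^9, because 9·9 = 81 = 2·40 + 1 ≡ 1 (mod 40) and x^{40} = 1 for x ≠ 0 (Fermat). So φ⁻¹(29) = 29^9 mod 41.
Repeated squaring mod 41: 29^1 ≡ 29, 29^2 ≡ 29² = 841 ≡ 21, 29^4 ≡ 21² = 441 ≡ 31, 29^8 ≡ 31² = 961 ≡ 18. Since 9 = 8 + 1, 29^9 ≡ 18·29: 18·29 = 522 ≡ 30. So 29^9 ≡ 30 (mod 41).
Hence φ⁻¹(29) = 30.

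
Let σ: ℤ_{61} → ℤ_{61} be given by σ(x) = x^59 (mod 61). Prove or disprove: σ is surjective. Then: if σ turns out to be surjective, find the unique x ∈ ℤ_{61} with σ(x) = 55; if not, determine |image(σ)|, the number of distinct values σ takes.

Since 61 is prime, the nonzero elements of ℤ_{61} form a cyclic group of order 60.
As gcd(59, 60) = 1, raising to the 59th power is a bijection on this group: if x_1^59 ≡ x_2^59 then (x_1x_2^{−1})^59 = 1, and the only element of order dividing gcd(59, 60) = 1 is 1, so x_1 = x_2.
With σ(0) = 0 this makes σ injective on all of ℤ_{61}, hence bijective (finite equal-size domain and codomain). In particular σ is surjective.
Since σ is surjective, we find the preimage of 55. The inverse of x ↦ x^59 on (ℤ_{61})^× is x ↦ x^59, because 59·59 = 3481 = 58·60 + 1 ≡ 1 (mod 60) and x^{60} = 1 for x ≠ 0 (Fermat). So σ⁻¹(55) = 55^59 mod 61.
Repeated squaring mod 61: 55^1 ≡ 55, 55^2 ≡ 55² = 3025 ≡ 36, 55^4 ≡ 36² = 1296 ≡ 15, 55^8 ≡ 15² = 225 ≡ 42, 55^16 ≡ 42² = 1764 ≡ 56, 55^32 ≡ 56² = 3136 ≡ 25. Since 59 = 32 + 16 + 8 + 2 + 1, 55^59 ≡ 25·56·42·36·55: 25·56 = 1400 ≡ 58, then 58·42 = 2436 ≡ 57, then 57·36 = 2052 ≡ 39, then 39·55 = 2145 ≡ 10. So 55^59 ≡ 10 (mod 61).
Hence σ⁻¹(55) = 10.

10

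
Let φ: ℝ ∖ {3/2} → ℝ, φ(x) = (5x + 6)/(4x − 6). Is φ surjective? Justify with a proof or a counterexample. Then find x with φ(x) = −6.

If φ(x) = 5/4, cross-multiplying gives 4(5x + 6) = 5(4x − 6), which simplifies to 24 = −30 — false.  So 5/4 has no preimage and φ is not surjective.
Solving φ(x) = −6: cross-multiplying gives 5x + 6 = −6(4x − 6), which rearranges to 29x = 30, so x = 30/29.

30/29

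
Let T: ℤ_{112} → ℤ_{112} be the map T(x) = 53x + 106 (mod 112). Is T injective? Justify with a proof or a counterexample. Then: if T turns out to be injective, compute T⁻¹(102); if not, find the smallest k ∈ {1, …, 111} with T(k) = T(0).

76

Suppose T(u) = T(v) in ℤ_{112}. Then 53u + 106 ≡ 53v + 106 (mod 112), thus 53(u − v) ≡ 0 (mod 112).
Since gcd(53, 112) = 1, 53 is invertible modulo 112, so u − v ≡ 0 (mod 112), i.e. u = v.
Thus T is injective.
We now compute 53⁻¹ mod 112 explicitly. Euclid's algorithm: 112 = 2·53 + 6, 53 = 8·6 + 5, 6 = 1·5 + 1; back-substituting gives 1 = 93·53 − 44·112, so 53⁻¹ ≡ 93 (mod 112).
Since T is injective, we find T⁻¹(102): we need 53x ≡ 102 − 106 ≡ 108 (mod 112). Using 53⁻¹ = 93: x ≡ 93·108 = 10044 = 89·112 + 76, so x = 76.
Check: T(76) = 53·76 + 106 = 4134 = 36·112 + 102 ≡ 102 (mod 112).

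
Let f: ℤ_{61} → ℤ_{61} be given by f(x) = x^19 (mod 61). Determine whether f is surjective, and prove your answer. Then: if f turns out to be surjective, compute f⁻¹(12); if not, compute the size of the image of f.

57

Since 61 is prime, the nonzero elements of ℤ_{61} form a cyclic group of order 60.
As gcd(19, 60) = 1, raising to the 19th power is a bijection on this group: if u^19 ≡ v^19 then (uv^{−1})^19 = 1, and the only element of order dividing gcd(19, 60) = 1 is 1, so u = v.
With f(0) = 0 this makes f injective on all of ℤ_{61}, hence bijective (finite equal-size domain and codomain). In particular f is surjective.
Since f is surjective, we find the preimage of 12. The inverse of x ↦ x^19 on (ℤ_{61})^× is x ↦ x^19, because 19·19 = 361 = 6·60 + 1 ≡ 1 (mod 60) and x^{60} = 1 for x ≠ 0 (Fermat). So f⁻¹(12) = 12^19 mod 61.
Repeated squaring mod 61: 12^1 ≡ 12, 12^2 ≡ 12² = 144 ≡ 22, 12^4 ≡ 22² = 484 ≡ 57, 12^8 ≡ 57² = 3249 ≡ 16, 12^16 ≡ 16² = 256 ≡ 12. Since 19 = 16 + 2 + 1, 12^19 ≡ 12·22·12: 12·22 = 264 ≡ 20, then 20·12 = 240 ≡ 57. So 12^19 ≡ 57 (mod 61).
Hence f⁻¹(12) = 57.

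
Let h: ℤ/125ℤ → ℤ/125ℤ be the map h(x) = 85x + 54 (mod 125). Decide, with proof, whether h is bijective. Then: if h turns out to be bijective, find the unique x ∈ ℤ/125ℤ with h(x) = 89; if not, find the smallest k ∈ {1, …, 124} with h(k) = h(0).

25

By definition, h is injective when h(u) = h(v) forces u = v.
We have gcd(85, 125) = 5 > 1. Taking u = 0 and v = 25: h(0) = 54 and h(25) = 85·25 + 54 = 2179 ≡ 54 (mod 125).
So h(0) = h(25) while 0 ≠ 25, therefore h is not injective, hence not bijective.
Since h is not bijective, we find the least positive k with h(k) = h(0): this means 85k ≡ 0 (mod 125), i.e. 125 ∣ 85k. Since gcd(85, 125) = 5, dividing through by 5 this holds exactly when 25 ∣ 17k, and as gcd(17, 25) = 1, exactly when 25 ∣ k.
The smallest positive such k is 25.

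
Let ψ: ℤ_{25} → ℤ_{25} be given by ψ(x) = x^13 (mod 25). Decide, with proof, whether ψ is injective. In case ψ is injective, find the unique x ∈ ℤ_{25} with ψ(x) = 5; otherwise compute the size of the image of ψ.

ψ(0) = 0^13 = 0.
ψ(5): Repeated squaring mod 25: 5^1 ≡ 5, 5^2 ≡ 5² = 25 ≡ 0, 5^4 ≡ 0² = 0, 5^8 ≡ 0² = 0. Since 13 = 8 + 4 + 1, 5^13 ≡ 0·0·5: 0·0 = 0, then 0·5 = 0. So 5^13 ≡ 0 (mod 25).
So ψ(0) = ψ(5) = 0 while 0 ≠ 5, thus ψ is not injective.
Since ψ is not injective, we determine |image(ψ)|. Computing x^13 mod 25 for each x (by repeated squaring, reducing mod 25 at every step), the values ψ(0), ψ(1), …, ψ(24) are: 0, 1, 17, 23, 14, 0, 16, 7, 13, 4, 0, 6, 22, 3, 19, 0, 21, 12, 18, 9, 0, 11, 2, 8, 24.
The distinct values are {0, 1, 2, 3, 4, 6, 7, 8, 9, 11, 12, 13, 14, 16, 17, 18, 19, 21, 22, 23, 24}; there are 21 of them.

21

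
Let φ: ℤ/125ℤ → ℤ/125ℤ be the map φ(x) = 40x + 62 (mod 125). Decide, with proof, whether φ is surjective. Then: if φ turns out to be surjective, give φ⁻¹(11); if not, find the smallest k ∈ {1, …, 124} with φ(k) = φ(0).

Recall: φ is surjective if every y in the codomain equals φ(x) for some x in the domain.
Since gcd(40, 125) = 5, we have 40x ≡ 0 (mod 5) for all x, so φ(x) ≡ 2 (mod 5).
But 0 ≢ 2 (mod 5), so 0 ∈ ℤ/125ℤ has no preimage. Therefore φ is not surjective.
Since φ is not surjective, we find the least positive k with φ(k) = φ(0): this means 40k ≡ 0 (mod 125), i.e. 125 ∣ 40k. Since gcd(40, 125) = 5, dividing through by 5 this holds exactly when 25 ∣ 8k, and as gcd(8, 25) = 1, exactly when 25 ∣ k.
The smallest positive such k is 25.

25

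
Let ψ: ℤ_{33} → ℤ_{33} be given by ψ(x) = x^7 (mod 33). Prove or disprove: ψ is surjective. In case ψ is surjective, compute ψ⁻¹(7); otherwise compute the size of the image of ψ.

13

Computing x^7 mod 33 for each x (by repeated squaring, reducing mod 33 at every step), the values ψ(0), ψ(1), …, ψ(32) are: 0, 1, 29, 9, 16, 14, 30, 28, 2, 15, 10, 11, 12, 7, 20, 27, 25, 8, 6, 13, 26, 21, 22, 23, 18, 31, 5, 3, 19, 17, 24, 4, 32.
Every element of ℤ_{33} appears exactly once in this list, so ψ is a bijection, and in particular surjective.
Since ψ is surjective, we read off the preimage of 7 from the same table: ψ(13) = 7, so ψ⁻¹(7) = 13.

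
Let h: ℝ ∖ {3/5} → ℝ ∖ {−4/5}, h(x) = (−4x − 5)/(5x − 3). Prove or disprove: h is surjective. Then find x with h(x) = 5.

10/29

For any y ≠ −4/5, solving y(5x − 3) = −4x − 5 for x gives a well-defined x ≠ 3/5. So h is surjective.
Solving h(x) = 5: cross-multiplying gives −4x − 5 = 5(5x − 3), which rearranges to −29x = −10, so x = 10/29.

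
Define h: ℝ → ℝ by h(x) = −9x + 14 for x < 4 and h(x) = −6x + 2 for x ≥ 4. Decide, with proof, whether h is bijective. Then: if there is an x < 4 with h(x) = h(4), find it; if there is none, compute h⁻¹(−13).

3

Both pieces are strictly decreasing (slopes −9 and −6), so each is injective on its own interval.
The left piece maps (−∞, 4) onto (−22, ∞); the right piece maps [4, ∞) onto (−∞, −22].
Since −22 = −22, the images partition ℝ: h is injective and surjective, hence bijective.
Because the two images are disjoint, no x < 4 has h(x) = h(4), so we compute h⁻¹(−13): −13 lies in (−22, ∞), so solve −9x + 14 = −13: x = (−13 − 14)/(−9) = 3.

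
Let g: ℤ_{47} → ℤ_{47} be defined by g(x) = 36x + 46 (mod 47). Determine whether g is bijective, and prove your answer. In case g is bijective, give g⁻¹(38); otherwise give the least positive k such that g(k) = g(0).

5

Suppose g(s) = g(t) in ℤ_{47}. Then 36s + 46 ≡ 36t + 46 (mod 47), thus 36(s − t) ≡ 0 (mod 47).
Since gcd(36, 47) = 1, 36 is invertible modulo 47, therefore s − t ≡ 0 (mod 47), i.e. s = t.
We now compute 36⁻¹ mod 47 explicitly. Euclid's algorithm: 47 = 1·36 + 11, 36 = 3·11 + 3, 11 = 3·3 + 2, 3 = 1·2 + 1; back-substituting gives 1 = 17·36 − 13·47, so 36⁻¹ ≡ 17 (mod 47).
For any y ∈ ℤ_{47}, x = 17(y − 46) mod 47 satisfies g(x) = 36·17(y − 46) + 46 ≡ y (since 36·17 ≡ 1 mod 47). So every y has a preimage.
So g is bijective.
Since g is bijective, we find g⁻¹(38): we need 36x ≡ 38 − 46 ≡ 39 (mod 47). Using 36⁻¹ = 17: x ≡ 17·39 = 663 = 14·47 + 5, so x = 5.
Check: g(5) = 36·5 + 46 = 226 = 4·47 + 38 ≡ 38 (mod 47).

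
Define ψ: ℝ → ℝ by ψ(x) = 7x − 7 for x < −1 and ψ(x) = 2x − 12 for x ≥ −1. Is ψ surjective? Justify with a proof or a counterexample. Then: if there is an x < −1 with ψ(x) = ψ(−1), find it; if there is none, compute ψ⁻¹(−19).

Both pieces are strictly increasing (slopes 7 and 2), so each is injective on its own interval.
The left piece maps (−∞, −1) onto (−∞, −14); the right piece maps [−1, ∞) onto [−14, ∞).
These images together cover ℝ, so ψ is surjective.
Because the two images are disjoint, no x < −1 has ψ(x) = ψ(−1), so we compute ψ⁻¹(−19): −19 lies in (−∞, −14), so solve 7x − 7 = −19: x = (−19 + 7)/7 = −12/7.

-12/7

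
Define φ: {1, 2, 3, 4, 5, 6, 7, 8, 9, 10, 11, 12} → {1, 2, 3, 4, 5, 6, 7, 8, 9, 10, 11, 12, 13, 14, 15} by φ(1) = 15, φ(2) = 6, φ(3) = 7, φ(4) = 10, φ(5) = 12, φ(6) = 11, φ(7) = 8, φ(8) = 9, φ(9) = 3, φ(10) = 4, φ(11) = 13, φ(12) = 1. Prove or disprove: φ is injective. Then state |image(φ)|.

12

The values φ(1), …, φ(12) are 15, 6, 7, 10, 12, 11, 8, 9, 3, 4, 13, 1 — all distinct.
So φ(s) = φ(t) only when s = t, and φ is injective.
The image of φ is {1, 3, 4, 6, 7, 8, 9, 10, 11, 12, 13, 15}, which has 12 elements.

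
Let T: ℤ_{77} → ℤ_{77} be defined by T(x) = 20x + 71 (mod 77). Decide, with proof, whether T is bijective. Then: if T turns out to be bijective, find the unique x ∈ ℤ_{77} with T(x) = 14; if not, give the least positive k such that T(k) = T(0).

Suppose T(s) = T(t) in ℤ_{77}. Then 20s + 71 ≡ 20t + 71 (mod 77), therefore 20(s − t) ≡ 0 (mod 77).
Since gcd(20, 77) = 1, 20 is invertible modulo 77, thus s − t ≡ 0 (mod 77), i.e. s = t.
We now compute 20⁻¹ mod 77 explicitly. Euclid's algorithm: 77 = 3·20 + 17, 20 = 1·17 + 3, 17 = 5·3 + 2, 3 = 1·2 + 1; back-substituting gives 1 = 27·20 − 7·77, so 20⁻¹ ≡ 27 (mod 77).
For any y ∈ ℤ_{77}, x = 27(y − 71) mod 77 satisfies T(x) = 20·27(y − 71) + 71 ≡ y (since 20·27 ≡ 1 mod 77). So every y has a preimage.
So T is bijective.
Since T is bijective, we find T⁻¹(14): we need 20x ≡ 14 − 71 ≡ 20 (mod 77). Using 20⁻¹ = 27: x ≡ 27·20 = 540 = 7·77 + 1, so x = 1.
Check: T(1) = 20·1 + 71 = 91 = 1·77 + 14 ≡ 14 (mod 77).

1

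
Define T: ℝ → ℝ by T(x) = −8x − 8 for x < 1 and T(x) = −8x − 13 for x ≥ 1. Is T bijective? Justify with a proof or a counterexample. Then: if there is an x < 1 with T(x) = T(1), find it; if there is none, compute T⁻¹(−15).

Both pieces are strictly decreasing (slopes −8 and −8), so each is injective on its own interval.
The left piece maps (−∞, 1) onto (−16, ∞); the right piece maps [1, ∞) onto (−∞, −21].
The images leave a gap (−16 has no preimage), so T is not surjective, hence not bijective.
Because the two images are disjoint, no x < 1 has T(x) = T(1), so we compute T⁻¹(−15): −15 lies in (−16, ∞), so solve −8x − 8 = −15: x = (−15 + 8)/(−8) = 7/8.

7/8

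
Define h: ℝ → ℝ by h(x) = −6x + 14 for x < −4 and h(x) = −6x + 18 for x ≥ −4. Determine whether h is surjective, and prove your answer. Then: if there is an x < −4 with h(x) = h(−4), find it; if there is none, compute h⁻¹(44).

-14/3

Both pieces are strictly decreasing (slopes −6 and −6), so each is injective on its own interval.
The left piece maps (−∞, −4) onto (38, ∞); the right piece maps [−4, ∞) onto (−∞, 42].
The union (38, ∞) ∪ (−∞, 42] covers ℝ, so h is surjective.
For the follow-up: the images overlap, so an x < −4 with h(x) = h(−4) exists. h(−4) = 42; solving −6x + 14 = 42 for x < −4 gives x = (42 − 14)/(−6) = −14/3.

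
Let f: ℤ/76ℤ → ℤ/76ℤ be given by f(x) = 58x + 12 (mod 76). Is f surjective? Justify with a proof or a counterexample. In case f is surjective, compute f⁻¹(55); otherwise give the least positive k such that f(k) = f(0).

38

By definition, f is surjective if every y in the codomain equals f(x) for some x in the domain.
Since gcd(58, 76) = 2, we have 58x ≡ 0 (mod 2) for all x, so f(x) ≡ 0 (mod 2).
But 1 ≢ 0 (mod 2), so 1 ∈ ℤ/76ℤ has no preimage. Thus f is not surjective.
Since f is not surjective, we find the least positive k with f(k) = f(0): this means 58k ≡ 0 (mod 76), i.e. 76 ∣ 58k. Since gcd(58, 76) = 2, dividing through by 2 this holds exactly when 38 ∣ 29k, and as gcd(29, 38) = 1, exactly when 38 ∣ k.
The smallest positive such k is 38.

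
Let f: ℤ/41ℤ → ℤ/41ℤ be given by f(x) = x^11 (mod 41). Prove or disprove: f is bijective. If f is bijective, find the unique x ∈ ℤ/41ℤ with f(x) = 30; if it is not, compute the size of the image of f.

Since 41 is prime, the nonzero elements of ℤ/41ℤ form a cyclic group of order 40.
As gcd(11, 40) = 1, raising to the 11th power is a bijection on this group: if x_1^11 ≡ x_2^11 then (x_1x_2^{−1})^11 = 1, and the only element of order dividing gcd(11, 40) = 1 is 1, so x_1 = x_2.
With f(0) = 0 this makes f injective on all of ℤ/41ℤ, hence bijective (finite equal-size domain and codomain). In particular f is bijective.
Since f is bijective, we find the preimage of 30. The inverse of x ↦ x^11 on (ℤ/41ℤ)^× is x ↦ x^11, because 11·11 = 121 = 3·40 + 1 ≡ 1 (mod 40) and x^{40} = 1 for x ≠ 0 (Fermat). So f⁻¹(30) = 30^11 mod 41.
Repeated squaring mod 41: 30^1 ≡ 30, 30^2 ≡ 30² = 900 ≡ 39, 30^4 ≡ 39² = 1521 ≡ 4, 30^8 ≡ 4² = 16. Since 11 = 8 + 2 + 1, 30^11 ≡ 16·39·30: 16·39 = 624 ≡ 9, then 9·30 = 270 ≡ 24. So 30^11 ≡ 24 (mod 41).
Hence f⁻¹(30) = 24.

24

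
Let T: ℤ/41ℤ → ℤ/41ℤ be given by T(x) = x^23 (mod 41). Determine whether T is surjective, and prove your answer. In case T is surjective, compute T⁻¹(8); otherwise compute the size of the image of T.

Since 41 is prime, the nonzero elements of ℤ/41ℤ form a cyclic group of order 40.
As gcd(23, 40) = 1, raising to the 23rd power is a bijection on this group: if x_1^23 ≡ x_2^23 then (x_1x_2^{−1})^23 = 1, and the only element of order dividing gcd(23, 40) = 1 is 1, so x_1 = x_2.
With T(0) = 0 this makes T injective on all of ℤ/41ℤ, hence bijective (finite equal-size domain and codomain). In particular T is surjective.
Since T is surjective, we find the preimage of 8. The inverse of x ↦ x^23 on (ℤ/41ℤ)^× is x ↦ x^7, because 23·7 = 161 = 4·40 + 1 ≡ 1 (mod 40) and x^{40} = 1 for x ≠ 0 (Fermat). So T⁻¹(8) = 8^7 mod 41.
Repeated squaring mod 41: 8^1 ≡ 8, 8^2 ≡ 8² = 64 ≡ 23, 8^4 ≡ 23² = 529 ≡ 37. Since 7 = 4 + 2 + 1, 8^7 ≡ 37·23·8: 37·23 = 851 ≡ 31, then 31·8 = 248 ≡ 2. So 8^7 ≡ 2 (mod 41).
Hence T⁻¹(8) = 2.

2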